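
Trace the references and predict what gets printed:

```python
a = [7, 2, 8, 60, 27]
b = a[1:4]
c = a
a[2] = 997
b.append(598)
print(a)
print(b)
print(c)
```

Key concept: slice vs alias.
Step by step:
`a = [7, 2, 8, 60, 27]` → a = [7, 2, 8, 60, 27]
`b = a[1:4]` → b = [2, 8, 60]
`c = a` → c = [7, 2, 8, 60, 27] (same object as a)
`a[2] = 997` → a = [7, 2, 997, 60, 27] (same object as c); c = [7, 2, 997, 60, 27] (same object as a)
`b.append(598)` → b = [2, 8, 60, 598]
`print(a)` → prints [7, 2, 997, 60, 27]
`print(b)` → prints [2, 8, 60, 598]
`print(c)` → prints [7, 2, 997, 60, 27]

Answer:
[7, 2, 997, 60, 27]
[2, 8, 60, 598]
[7, 2, 997, 60, 27]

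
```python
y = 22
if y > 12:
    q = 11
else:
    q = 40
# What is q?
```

Trace:
`y = 22` → y = 22
`if y > 12: ...` → y > 12 is True → q = 11
So q = 11

Answer: 11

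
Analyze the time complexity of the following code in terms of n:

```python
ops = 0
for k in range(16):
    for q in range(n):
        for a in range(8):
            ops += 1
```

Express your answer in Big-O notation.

Each loop level contributes: 1 × n × 1. Multiplying the contributions gives O(n).

Answer: O(n)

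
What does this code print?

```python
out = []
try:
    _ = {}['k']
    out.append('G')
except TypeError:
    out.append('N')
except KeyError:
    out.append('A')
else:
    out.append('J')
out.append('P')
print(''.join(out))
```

Execution trace: 'A' (except KeyError) → 'P' (after the try/except). Output: AP

Answer: AP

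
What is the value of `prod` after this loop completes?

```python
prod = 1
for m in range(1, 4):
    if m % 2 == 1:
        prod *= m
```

Product of odd numbers 1 to 3
`prod` takes the values: 1 → 3

Answer: 3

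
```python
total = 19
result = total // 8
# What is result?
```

Trace:
`total = 19` → total = 19
`result = total // 8` → result = 2
So result = 2

Answer: 2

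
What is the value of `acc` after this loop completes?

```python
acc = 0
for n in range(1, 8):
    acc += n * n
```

Sum of squares 1² to 7² = 140
`acc` takes the values: 0 → 1 → 5 → 14 → 30 → 55 → 91 → 140

Answer: 140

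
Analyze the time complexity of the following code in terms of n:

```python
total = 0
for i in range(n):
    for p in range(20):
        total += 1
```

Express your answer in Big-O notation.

Each loop level contributes: n × 1. Multiplying the contributions gives O(n).

Answer: O(n)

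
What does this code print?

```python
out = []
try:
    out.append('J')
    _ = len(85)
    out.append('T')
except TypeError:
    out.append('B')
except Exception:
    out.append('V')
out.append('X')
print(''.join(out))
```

Execution trace: 'J' (try body) → 'B' (except TypeError) → 'X' (after the try/except). Output: JBX

Answer: JBX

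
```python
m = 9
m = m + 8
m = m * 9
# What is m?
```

Trace:
`m = 9` → m = 9
`m = m + 8` → m = 17
`m = m * 9` → m = 153
So m = 153

Answer: 153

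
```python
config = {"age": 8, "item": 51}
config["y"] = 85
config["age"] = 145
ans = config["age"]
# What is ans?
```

Trace:
`config = {"age": 8, "item": 51}` → config = {'age': 8, 'item': 51}
`config["y"] = 85` → config = {'age': 8, 'item': 51, 'y': 85}
`config["age"] = 145` → config = {'age': 145, 'item': 51, 'y': 85}
`ans = config["age"]` → ans = 145
So ans = 145

Answer: 145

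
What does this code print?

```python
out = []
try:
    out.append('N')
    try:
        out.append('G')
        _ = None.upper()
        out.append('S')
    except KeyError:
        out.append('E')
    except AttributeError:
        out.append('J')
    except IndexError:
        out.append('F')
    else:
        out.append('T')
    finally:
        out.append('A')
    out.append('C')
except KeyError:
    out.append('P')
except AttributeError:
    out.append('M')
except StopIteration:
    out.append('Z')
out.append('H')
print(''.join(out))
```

Execution trace: 'N' (try body) → 'G' (inner try body) → 'J' (inner except AttributeError) → 'A' (inner finally) → 'C' (try body, no exception) → 'H' (after the try/except). Output: NGJACH

Answer: NGJACH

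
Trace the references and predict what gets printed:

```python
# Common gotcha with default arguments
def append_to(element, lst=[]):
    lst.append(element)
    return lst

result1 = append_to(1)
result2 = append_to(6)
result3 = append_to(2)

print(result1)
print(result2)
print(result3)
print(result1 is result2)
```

Key concept: mutable default argument gotcha.
Step by step:
`result1 = append_to(1)` → result1 = [1]
`result2 = append_to(6)` → result1 = [1, 6] (same object as result2); result2 = [1, 6] (same object as result1)
`result3 = append_to(2)` → result1 = [1, 6, 2] (same object as result2, result3); result2 = [1, 6, 2] (same object as result1, result3); result3 = [1, 6, 2] (same object as result1, result2)
`print(result1)` → prints [1, 6, 2]
`print(result2)` → prints [1, 6, 2]
`print(result3)` → prints [1, 6, 2]
`print(result1 is result2)` → prints True

Answer:
[1, 6, 2]
[1, 6, 2]
[1, 6, 2]
True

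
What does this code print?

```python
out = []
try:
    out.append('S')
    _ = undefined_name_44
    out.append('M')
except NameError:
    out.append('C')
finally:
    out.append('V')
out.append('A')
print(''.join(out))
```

Execution trace: 'S' (try body) → 'C' (except NameError) → 'V' (finally) → 'A' (after the try/except). Output: SCVA

Answer: SCVA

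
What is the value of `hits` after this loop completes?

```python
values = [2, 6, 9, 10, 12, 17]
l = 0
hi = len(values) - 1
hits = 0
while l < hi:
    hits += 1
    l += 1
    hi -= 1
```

Iterations until pointers meet (list length 6)
`hits` takes the values: 0 → 1 → 2 → 3

Answer: 3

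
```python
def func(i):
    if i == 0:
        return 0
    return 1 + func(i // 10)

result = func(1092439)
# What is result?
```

Count of digits of 1092439: 7

Answer: 7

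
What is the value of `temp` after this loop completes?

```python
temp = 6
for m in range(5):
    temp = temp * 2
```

Multiply by 2, 5 times: 6 * 2^5 = 192
`temp` takes the values: 6 → 12 → 24 → 48 → 96 → 192

Answer: 192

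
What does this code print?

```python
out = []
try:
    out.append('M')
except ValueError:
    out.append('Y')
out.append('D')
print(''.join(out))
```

Execution trace: 'M' (try body, no exception) → 'D' (after the try/except). Output: MD

Answer: MD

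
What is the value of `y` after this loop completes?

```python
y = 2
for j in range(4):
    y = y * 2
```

Multiply by 2, 4 times: 2 * 2^4 = 32
`y` takes the values: 2 → 4 → 8 → 16 → 32

Answer: 32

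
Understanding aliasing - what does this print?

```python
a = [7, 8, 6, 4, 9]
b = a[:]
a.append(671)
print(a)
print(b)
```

Key concept: slice [:] creates copy.
Step by step:
`a = [7, 8, 6, 4, 9]` → a = [7, 8, 6, 4, 9]
`b = a[:]` → b = [7, 8, 6, 4, 9]
`a.append(671)` → a = [7, 8, 6, 4, 9, 671]
`print(a)` → prints [7, 8, 6, 4, 9, 671]
`print(b)` → prints [7, 8, 6, 4, 9]

Answer:
[7, 8, 6, 4, 9, 671]
[7, 8, 6, 4, 9]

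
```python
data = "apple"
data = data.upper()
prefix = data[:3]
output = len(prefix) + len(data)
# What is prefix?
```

Trace:
`data = "apple"` → data = 'apple'
`data = data.upper()` → data = 'APPLE'
`prefix = data[:3]` → prefix = 'APP'
`output = len(prefix) + len(data)` → output = 8
So prefix = 'APP'

Answer: 'APP'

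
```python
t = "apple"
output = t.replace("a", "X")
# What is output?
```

Trace:
`t = "apple"` → t = 'apple'
`output = t.replace("a", "X")` → output = 'Xpple'
So output = 'Xpple'

Answer: 'Xpple'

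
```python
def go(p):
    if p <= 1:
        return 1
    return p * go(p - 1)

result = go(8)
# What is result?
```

go(8) = 8 * 7 * 6 * 5 * 4 * 3 * 2 * 1 = 40320

Answer: 40320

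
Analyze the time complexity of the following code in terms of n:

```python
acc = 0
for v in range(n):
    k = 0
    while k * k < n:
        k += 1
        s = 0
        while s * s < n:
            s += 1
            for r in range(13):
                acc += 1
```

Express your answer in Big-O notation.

Each loop level contributes: n × √n × √n × 1. Multiplying the contributions gives O(n^2).

Answer: O(n^2)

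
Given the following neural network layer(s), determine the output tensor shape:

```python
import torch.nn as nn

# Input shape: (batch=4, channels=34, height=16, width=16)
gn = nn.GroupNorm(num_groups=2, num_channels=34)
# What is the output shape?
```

Input: (4, 34, 16, 16) -> Output: (4, 34, 16, 16)

Answer: (4, 34, 16, 16)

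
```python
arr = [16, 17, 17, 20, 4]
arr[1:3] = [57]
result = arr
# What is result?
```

Trace:
`arr = [16, 17, 17, 20, 4]` → arr = [16, 17, 17, 20, 4]
`arr[1:3] = [57]` → arr = [16, 57, 20, 4]
`result = arr` → result = [16, 57, 20, 4]
So result = [16, 57, 20, 4]

Answer: [16, 57, 20, 4]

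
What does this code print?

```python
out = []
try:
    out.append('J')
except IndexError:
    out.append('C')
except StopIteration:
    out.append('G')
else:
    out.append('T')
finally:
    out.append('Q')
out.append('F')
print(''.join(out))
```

Execution trace: 'J' (try body, no exception) → 'T' (else) → 'Q' (finally) → 'F' (after the try/except). Output: JTQF

Answer: JTQF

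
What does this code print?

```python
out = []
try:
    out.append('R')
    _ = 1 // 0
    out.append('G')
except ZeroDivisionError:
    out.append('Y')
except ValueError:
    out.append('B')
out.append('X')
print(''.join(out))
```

Execution trace: 'R' (try body) → 'Y' (except ZeroDivisionError) → 'X' (after the try/except). Output: RYX

Answer: RYX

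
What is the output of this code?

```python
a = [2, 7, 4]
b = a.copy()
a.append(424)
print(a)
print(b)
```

Key concept: list.copy() creates independent copy.
Step by step:
`a = [2, 7, 4]` → a = [2, 7, 4]
`b = a.copy()` → b = [2, 7, 4]
`a.append(424)` → a = [2, 7, 4, 424]
`print(a)` → prints [2, 7, 4, 424]
`print(b)` → prints [2, 7, 4]

Answer:
[2, 7, 4, 424]
[2, 7, 4]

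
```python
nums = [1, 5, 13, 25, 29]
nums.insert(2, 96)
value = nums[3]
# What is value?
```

Trace:
`nums = [1, 5, 13, 25, 29]` → nums = [1, 5, 13, 25, 29]
`nums.insert(2, 96)` → nums = [1, 5, 96, 13, 25, 29]
`value = nums[3]` → value = 13
So value = 13

Answer: 13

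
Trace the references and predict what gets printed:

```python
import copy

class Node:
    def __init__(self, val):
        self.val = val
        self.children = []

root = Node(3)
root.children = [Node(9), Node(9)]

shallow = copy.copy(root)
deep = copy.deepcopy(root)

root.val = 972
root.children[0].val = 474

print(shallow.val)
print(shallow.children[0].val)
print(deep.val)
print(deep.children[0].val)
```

Key concept: deep copy with custom objects.
Step by step:
`root = Node(3)` → root = Node(val=3, children=[])
`root.children = [Node(9), Node(9)]` → root = Node(val=3, children=[Node(val=9, children=[]), Node(val=9, children=[])])
`shallow = copy.copy(root)` → shallow = Node(val=3, children=[Node(val=9, children=[]), Node(val=9, children=[])])
`deep = copy.deepcopy(root)` → deep = Node(val=3, children=[Node(val=9, children=[]), Node(val=9, children=[])])
`root.val = 972` → root = Node(val=972, children=[Node(val=9, children=[]), Node(val=9, children=[])])
`root.children[0].val = 474` → root = Node(val=972, children=[Node(val=474, children=[]), Node(val=9, children=[])]); shallow = Node(val=3, children=[Node(val=474, children=[]), Node(val=9, children=[])])
`print(shallow.val)` → prints 3
`print(shallow.children[0].val)` → prints 474
`print(deep.val)` → prints 3
`print(deep.children[0].val)` → prints 9

Answer:
3
474
3
9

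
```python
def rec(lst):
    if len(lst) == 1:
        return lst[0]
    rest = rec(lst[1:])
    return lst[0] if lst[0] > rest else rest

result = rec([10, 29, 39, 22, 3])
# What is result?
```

Recursive max over [10, 29, 39, 22, 3] = 39

Answer: 39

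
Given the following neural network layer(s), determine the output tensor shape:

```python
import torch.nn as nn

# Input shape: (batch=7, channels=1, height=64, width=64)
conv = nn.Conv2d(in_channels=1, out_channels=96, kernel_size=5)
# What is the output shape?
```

Input: (7, 1, 64, 64) -> Output: (7, 96, 60, 60)

Answer: (7, 96, 60, 60)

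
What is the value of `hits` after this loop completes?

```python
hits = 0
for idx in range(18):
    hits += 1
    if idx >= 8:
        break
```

Loop breaks when idx reaches 8, hits is 9
`hits` takes the values: 0 → 1 → 2 → 3 → 4 → 5 → 6 → 7 → 8 → 9

Answer: 9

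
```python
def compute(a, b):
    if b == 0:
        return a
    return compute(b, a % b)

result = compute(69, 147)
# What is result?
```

compute(69, 147) -> compute(147, 69) -> compute(69, 9) -> compute(9, 6) -> compute(6, 3) -> compute(3, 0) -> 3

Answer: 3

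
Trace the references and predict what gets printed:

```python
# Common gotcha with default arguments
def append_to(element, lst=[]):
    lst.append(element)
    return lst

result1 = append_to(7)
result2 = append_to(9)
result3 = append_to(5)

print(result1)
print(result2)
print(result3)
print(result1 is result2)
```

Key concept: mutable default argument gotcha.
Step by step:
`result1 = append_to(7)` → result1 = [7]
`result2 = append_to(9)` → result1 = [7, 9] (same object as result2); result2 = [7, 9] (same object as result1)
`result3 = append_to(5)` → result1 = [7, 9, 5] (same object as result2, result3); result2 = [7, 9, 5] (same object as result1, result3); result3 = [7, 9, 5] (same object as result1, result2)
`print(result1)` → prints [7, 9, 5]
`print(result2)` → prints [7, 9, 5]
`print(result3)` → prints [7, 9, 5]
`print(result1 is result2)` → prints True

Answer:
[7, 9, 5]
[7, 9, 5]
[7, 9, 5]
True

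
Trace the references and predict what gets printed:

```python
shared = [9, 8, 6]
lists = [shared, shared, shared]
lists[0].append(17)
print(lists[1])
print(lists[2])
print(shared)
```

Key concept: list of same reference.
Step by step:
`shared = [9, 8, 6]` → shared = [9, 8, 6]
`lists = [shared, shared, shared]` → lists = [[9, 8, 6], [9, 8, 6], [9, 8, 6]]
`lists[0].append(17)` → shared = [9, 8, 6, 17]; lists = [[9, 8, 6, 17], [9, 8, 6, 17], [9, 8, 6, 17]]
`print(lists[1])` → prints [9, 8, 6, 17]
`print(lists[2])` → prints [9, 8, 6, 17]
`print(shared)` → prints [9, 8, 6, 17]

Answer:
[9, 8, 6, 17]
[9, 8, 6, 17]
[9, 8, 6, 17]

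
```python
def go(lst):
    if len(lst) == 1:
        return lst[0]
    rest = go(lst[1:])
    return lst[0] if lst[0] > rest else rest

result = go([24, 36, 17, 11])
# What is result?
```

Recursive max over [24, 36, 17, 11] = 36

Answer: 36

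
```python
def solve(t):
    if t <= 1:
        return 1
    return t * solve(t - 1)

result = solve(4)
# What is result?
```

solve(4) = 4 * 3 * 2 * 1 = 24

Answer: 24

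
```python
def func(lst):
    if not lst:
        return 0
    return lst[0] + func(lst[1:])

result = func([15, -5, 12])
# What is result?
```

15 + (-5) + 12 + 0 = 22

Answer: 22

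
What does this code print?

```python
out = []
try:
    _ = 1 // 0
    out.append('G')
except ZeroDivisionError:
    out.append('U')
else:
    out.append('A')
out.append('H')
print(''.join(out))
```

Execution trace: 'U' (except ZeroDivisionError) → 'H' (after the try/except). Output: UH

Answer: UH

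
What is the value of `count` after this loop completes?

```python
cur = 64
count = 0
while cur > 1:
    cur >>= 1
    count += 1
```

Count right shifts until 1
`count` takes the values: 0 → 1 → 2 → 3 → 4 → 5 → 6

Answer: 6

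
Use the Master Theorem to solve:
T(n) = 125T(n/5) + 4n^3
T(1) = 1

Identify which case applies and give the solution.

a=125, b=5, f(n)=4n^3. log_5(125) = 3. Since c=3 = 3, Case 2 applies: T(n) = Θ(n^log_b(a) · log n) = O(n^3 log n).

Answer: O(n^3 log n) - Case 2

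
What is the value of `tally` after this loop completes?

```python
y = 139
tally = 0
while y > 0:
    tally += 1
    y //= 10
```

Count digits by repeated division by 10
`tally` takes the values: 0 → 1 → 2 → 3

Answer: 3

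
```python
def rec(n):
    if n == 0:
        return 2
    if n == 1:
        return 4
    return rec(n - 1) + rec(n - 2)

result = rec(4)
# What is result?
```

Build up from base cases: rec(0)=2, rec(1)=4, rec(2)=6, rec(3)=10, rec(4)=16

Answer: 16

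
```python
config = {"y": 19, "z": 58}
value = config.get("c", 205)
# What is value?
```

Trace:
`config = {"y": 19, "z": 58}` → config = {'y': 19, 'z': 58}
`value = config.get("c", 205)` → value = 205
So value = 205

Answer: 205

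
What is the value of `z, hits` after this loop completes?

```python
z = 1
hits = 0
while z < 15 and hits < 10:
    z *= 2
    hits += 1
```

Double until >= 15 or 10 iterations
`z, hits` takes the values: (1, 0) → (2, 0) → (2, 1) → (4, 1) → (4, 2) → (8, 2) → (8, 3) → (16, 3) → (16, 4)

Answer: 16, 4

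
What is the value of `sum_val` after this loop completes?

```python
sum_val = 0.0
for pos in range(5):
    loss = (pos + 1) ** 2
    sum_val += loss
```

Sum of squared losses 1² + 2² + ... + 5²
`sum_val` takes the values: 0.0 → 1.0 → 5.0 → 14.0 → 30.0 → 55.0

Answer: 55.0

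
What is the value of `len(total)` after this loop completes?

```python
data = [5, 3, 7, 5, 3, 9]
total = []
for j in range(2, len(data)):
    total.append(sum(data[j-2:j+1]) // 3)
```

Number of 3-element averages
`total` takes the values: [] → [5] → [5, 5] → [5, 5, 5] → [5, 5, 5, 5]
So `len(total)` = 4

Answer: 4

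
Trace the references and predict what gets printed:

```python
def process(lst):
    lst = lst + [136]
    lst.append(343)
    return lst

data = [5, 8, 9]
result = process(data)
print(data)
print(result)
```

Key concept: rebinding parameter vs mutation.
Step by step:
`data = [5, 8, 9]` → data = [5, 8, 9]
`result = process(data)` → result = [5, 8, 9, 136, 343]
`print(data)` → prints [5, 8, 9]
`print(result)` → prints [5, 8, 9, 136, 343]

Answer:
[5, 8, 9]
[5, 8, 9, 136, 343]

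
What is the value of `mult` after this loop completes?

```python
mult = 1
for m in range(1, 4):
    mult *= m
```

3! = 6
`mult` takes the values: 1 → 2 → 6

Answer: 6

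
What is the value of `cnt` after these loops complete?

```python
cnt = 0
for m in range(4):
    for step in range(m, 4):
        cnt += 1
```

Upper triangle: 4 + 3 + ... + 1
`cnt` takes the values: 0 → 1 → 2 → 3 → 4 → 5 → 6 → 7 → 8 → 9 → 10

Answer: 10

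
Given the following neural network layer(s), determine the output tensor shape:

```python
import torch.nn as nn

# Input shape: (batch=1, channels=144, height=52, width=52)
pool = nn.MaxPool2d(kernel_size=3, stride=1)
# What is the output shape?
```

Input: (1, 144, 52, 52) -> Output: (1, 144, 50, 50)

Answer: (1, 144, 50, 50)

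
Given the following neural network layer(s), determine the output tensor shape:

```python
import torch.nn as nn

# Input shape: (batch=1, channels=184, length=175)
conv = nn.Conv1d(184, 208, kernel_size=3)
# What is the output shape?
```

Input: (1, 184, 175) -> Output: (1, 208, 173)

Answer: (1, 208, 173)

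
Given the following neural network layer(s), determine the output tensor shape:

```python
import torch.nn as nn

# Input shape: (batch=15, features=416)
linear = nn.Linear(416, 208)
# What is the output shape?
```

Input: (15, 416) -> Output: (15, 208)

Answer: (15, 208)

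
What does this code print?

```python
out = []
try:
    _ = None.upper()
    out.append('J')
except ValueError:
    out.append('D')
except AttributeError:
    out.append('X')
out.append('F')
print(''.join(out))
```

Execution trace: 'X' (except AttributeError) → 'F' (after the try/except). Output: XF

Answer: XF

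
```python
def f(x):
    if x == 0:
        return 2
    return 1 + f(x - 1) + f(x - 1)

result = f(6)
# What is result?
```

f(x) = 1 + 2·f(x-1), f(0)=2. Closed form: (2+1)·2^6 - 1 = 191.

Answer: 191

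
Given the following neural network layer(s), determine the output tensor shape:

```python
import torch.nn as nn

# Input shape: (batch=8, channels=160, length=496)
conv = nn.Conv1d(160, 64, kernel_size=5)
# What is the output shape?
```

Input: (8, 160, 496) -> Output: (8, 64, 492)

Answer: (8, 64, 492)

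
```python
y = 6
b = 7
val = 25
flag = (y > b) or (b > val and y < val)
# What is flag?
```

Trace:
`y = 6` → y = 6
`b = 7` → b = 7
`val = 25` → val = 25
`flag = (y > b) or (b > val and y < val)` → flag = False
So flag = False

Answer: False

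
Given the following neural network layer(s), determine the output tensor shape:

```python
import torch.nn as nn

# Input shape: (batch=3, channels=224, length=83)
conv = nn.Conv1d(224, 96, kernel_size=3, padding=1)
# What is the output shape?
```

Input: (3, 224, 83) -> Output: (3, 96, 83)

Answer: (3, 96, 83)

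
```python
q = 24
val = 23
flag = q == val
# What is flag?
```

Trace:
`q = 24` → q = 24
`val = 23` → val = 23
`flag = q == val` → flag = False
So flag = False

Answer: False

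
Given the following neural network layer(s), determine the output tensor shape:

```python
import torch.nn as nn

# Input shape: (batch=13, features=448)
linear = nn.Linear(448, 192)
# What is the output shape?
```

Input: (13, 448) -> Output: (13, 192)

Answer: (13, 192)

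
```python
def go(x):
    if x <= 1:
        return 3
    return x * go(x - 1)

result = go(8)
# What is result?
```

go(8) = 8 * 7 * 6 * 5 * 4 * 3 * 2 * 3 = 120960

Answer: 120960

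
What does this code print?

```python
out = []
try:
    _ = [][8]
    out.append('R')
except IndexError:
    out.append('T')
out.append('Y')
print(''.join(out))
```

Execution trace: 'T' (except IndexError) → 'Y' (after the try/except). Output: TY

Answer: TY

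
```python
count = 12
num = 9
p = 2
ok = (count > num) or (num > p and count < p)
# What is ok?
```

Trace:
`count = 12` → count = 12
`num = 9` → num = 9
`p = 2` → p = 2
`ok = (count > num) or (num > p and count < p)` → ok = True
So ok = True

Answer: True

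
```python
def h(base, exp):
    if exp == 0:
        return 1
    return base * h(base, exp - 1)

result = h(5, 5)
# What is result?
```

h(5, 5) = 5 * 5 * 5 * 5 * 5 = 3125

Answer: 3125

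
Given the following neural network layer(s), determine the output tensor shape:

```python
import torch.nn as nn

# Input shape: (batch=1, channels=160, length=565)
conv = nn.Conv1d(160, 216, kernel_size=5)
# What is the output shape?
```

Input: (1, 160, 565) -> Output: (1, 216, 561)

Answer: (1, 216, 561)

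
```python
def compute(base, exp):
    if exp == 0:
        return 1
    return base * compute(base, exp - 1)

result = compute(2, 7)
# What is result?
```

compute(2, 7) = 2 * 2 * 2 * 2 * 2 * 2 * 2 = 128

Answer: 128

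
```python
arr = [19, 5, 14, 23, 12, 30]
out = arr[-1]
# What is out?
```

Trace:
`arr = [19, 5, 14, 23, 12, 30]` → arr = [19, 5, 14, 23, 12, 30]
`out = arr[-1]` → out = 30
So out = 30

Answer: 30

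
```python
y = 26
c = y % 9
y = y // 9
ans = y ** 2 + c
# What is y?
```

Trace:
`y = 26` → y = 26
`c = y % 9` → c = 8
`y = y // 9` → y = 2
`ans = y ** 2 + c` → ans = 12
So y = 2

Answer: 2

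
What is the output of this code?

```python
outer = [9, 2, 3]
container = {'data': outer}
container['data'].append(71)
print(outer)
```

Key concept: dict holds reference to list.
Step by step:
`outer = [9, 2, 3]` → outer = [9, 2, 3]
`container = {'data': outer}` → container = {'data': [9, 2, 3]}
`container['data'].append(71)` → outer = [9, 2, 3, 71]; container = {'data': [9, 2, 3, 71]}
`print(outer)` → prints [9, 2, 3, 71]

Answer: [9, 2, 3, 71]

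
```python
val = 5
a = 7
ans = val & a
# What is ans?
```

Trace:
`val = 5` → val = 5
`a = 7` → a = 7
`ans = val & a` → ans = 5
So ans = 5

Answer: 5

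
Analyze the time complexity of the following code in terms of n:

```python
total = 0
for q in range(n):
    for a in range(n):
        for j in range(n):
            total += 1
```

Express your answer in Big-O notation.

Each loop level contributes: n × n × n. Multiplying the contributions gives O(n^3).

Answer: O(n^3)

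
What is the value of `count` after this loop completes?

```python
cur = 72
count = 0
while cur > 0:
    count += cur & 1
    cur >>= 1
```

Count set bits in 72 (binary: 0b1001000)
`count` takes the values: 0 → 1 → 2

Answer: 2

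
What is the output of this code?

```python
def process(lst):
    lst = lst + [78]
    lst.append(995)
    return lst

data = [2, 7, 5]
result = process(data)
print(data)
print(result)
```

Key concept: rebinding parameter vs mutation.
Step by step:
`data = [2, 7, 5]` → data = [2, 7, 5]
`result = process(data)` → result = [2, 7, 5, 78, 995]
`print(data)` → prints [2, 7, 5]
`print(result)` → prints [2, 7, 5, 78, 995]

Answer:
[2, 7, 5]
[2, 7, 5, 78, 995]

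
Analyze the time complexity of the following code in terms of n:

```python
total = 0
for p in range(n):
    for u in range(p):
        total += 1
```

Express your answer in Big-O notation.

Each loop level contributes: n × n. Multiplying the contributions gives O(n^2).

Answer: O(n^2)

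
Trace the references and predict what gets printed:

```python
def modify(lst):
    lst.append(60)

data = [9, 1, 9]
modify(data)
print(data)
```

Key concept: function modifies passed list.
Step by step:
`data = [9, 1, 9]` → data = [9, 1, 9]
`modify(data)` → data = [9, 1, 9, 60]
`print(data)` → prints [9, 1, 9, 60]

Answer: [9, 1, 9, 60]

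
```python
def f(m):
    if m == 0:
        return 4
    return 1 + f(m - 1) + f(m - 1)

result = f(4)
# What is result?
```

f(m) = 1 + 2·f(m-1), f(0)=4. Closed form: (4+1)·2^4 - 1 = 79.

Answer: 79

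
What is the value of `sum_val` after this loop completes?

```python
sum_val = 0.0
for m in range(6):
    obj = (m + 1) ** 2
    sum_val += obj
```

Sum of squared losses 1² + 2² + ... + 6²
`sum_val` takes the values: 0.0 → 1.0 → 5.0 → 14.0 → 30.0 → 55.0 → 91.0

Answer: 91.0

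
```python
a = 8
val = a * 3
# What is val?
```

Trace:
`a = 8` → a = 8
`val = a * 3` → val = 24
So val = 24

Answer: 24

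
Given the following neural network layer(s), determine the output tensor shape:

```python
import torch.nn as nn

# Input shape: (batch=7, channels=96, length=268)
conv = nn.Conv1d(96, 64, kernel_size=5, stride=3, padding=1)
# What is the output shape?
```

Input: (7, 96, 268) -> Output: (7, 64, 89)

Answer: (7, 64, 89)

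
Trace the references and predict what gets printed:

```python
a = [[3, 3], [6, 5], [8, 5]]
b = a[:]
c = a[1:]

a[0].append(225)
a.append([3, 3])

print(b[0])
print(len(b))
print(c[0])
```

Key concept: slice with nested mutation.
Step by step:
`a = [[3, 3], [6, 5], [8, 5]]` → a = [[3, 3], [6, 5], [8, 5]]
`b = a[:]` → b = [[3, 3], [6, 5], [8, 5]]
`c = a[1:]` → c = [[6, 5], [8, 5]]
`a[0].append(225)` → a = [[3, 3, 225], [6, 5], [8, 5]]; b = [[3, 3, 225], [6, 5], [8, 5]]
`a.append([3, 3])` → a = [[3, 3, 225], [6, 5], [8, 5], [3, 3]]
`print(b[0])` → prints [3, 3, 225]
`print(len(b))` → prints 3
`print(c[0])` → prints [6, 5]

Answer:
[3, 3, 225]
3
[6, 5]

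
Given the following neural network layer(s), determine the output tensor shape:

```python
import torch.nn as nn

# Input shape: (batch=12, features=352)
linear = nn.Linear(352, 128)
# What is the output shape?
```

Input: (12, 352) -> Output: (12, 128)

Answer: (12, 128)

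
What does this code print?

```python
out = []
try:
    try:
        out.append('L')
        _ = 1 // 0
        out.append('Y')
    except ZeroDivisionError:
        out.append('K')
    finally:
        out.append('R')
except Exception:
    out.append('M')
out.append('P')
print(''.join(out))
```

Execution trace: 'L' (inner try body) → 'K' (inner except ZeroDivisionError) → 'R' (inner finally) → 'P' (after the try/except). Output: LKRP

Answer: LKRP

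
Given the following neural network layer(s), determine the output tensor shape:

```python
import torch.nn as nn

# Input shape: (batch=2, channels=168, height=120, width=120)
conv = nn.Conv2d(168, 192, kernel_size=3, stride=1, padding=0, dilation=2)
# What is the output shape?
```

Input: (2, 168, 120, 120) -> Output: (2, 192, 116, 116)

Answer: (2, 192, 116, 116)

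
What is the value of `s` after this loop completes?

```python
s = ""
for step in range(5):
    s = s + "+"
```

Repeat '+' 5 times
`s` takes the values: "" → "+" → "++" → "+++" → "++++" → "+++++"

Answer: "+++++"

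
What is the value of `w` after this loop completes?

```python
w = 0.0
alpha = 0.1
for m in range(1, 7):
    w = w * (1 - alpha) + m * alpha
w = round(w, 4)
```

Moving average with lr=0.1
`w` takes the values: 0.0 → 0.1 → 0.29 → 0.561 → 0.9049 → 1.31441 → 1.782969 → 1.783

Answer: 1.783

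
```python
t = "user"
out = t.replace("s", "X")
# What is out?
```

Trace:
`t = "user"` → t = 'user'
`out = t.replace("s", "X")` → out = 'uXer'
So out = 'uXer'

Answer: 'uXer'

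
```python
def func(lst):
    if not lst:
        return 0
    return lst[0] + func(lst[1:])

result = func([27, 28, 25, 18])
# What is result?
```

27 + 28 + 25 + 18 + 0 = 98

Answer: 98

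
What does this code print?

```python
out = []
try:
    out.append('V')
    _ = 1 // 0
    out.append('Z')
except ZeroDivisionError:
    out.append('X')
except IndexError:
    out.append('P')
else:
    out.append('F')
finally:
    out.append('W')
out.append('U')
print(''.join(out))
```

Execution trace: 'V' (try body) → 'X' (except ZeroDivisionError) → 'W' (finally) → 'U' (after the try/except). Output: VXWU

Answer: VXWU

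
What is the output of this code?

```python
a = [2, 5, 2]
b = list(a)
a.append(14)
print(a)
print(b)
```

Key concept: list() constructor creates copy.
Step by step:
`a = [2, 5, 2]` → a = [2, 5, 2]
`b = list(a)` → b = [2, 5, 2]
`a.append(14)` → a = [2, 5, 2, 14]
`print(a)` → prints [2, 5, 2, 14]
`print(b)` → prints [2, 5, 2]

Answer:
[2, 5, 2, 14]
[2, 5, 2]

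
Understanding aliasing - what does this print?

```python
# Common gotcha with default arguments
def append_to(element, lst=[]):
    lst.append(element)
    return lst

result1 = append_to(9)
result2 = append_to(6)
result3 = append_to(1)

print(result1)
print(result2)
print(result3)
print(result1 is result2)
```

Key concept: mutable default argument gotcha.
Step by step:
`result1 = append_to(9)` → result1 = [9]
`result2 = append_to(6)` → result1 = [9, 6] (same object as result2); result2 = [9, 6] (same object as result1)
`result3 = append_to(1)` → result1 = [9, 6, 1] (same object as result2, result3); result2 = [9, 6, 1] (same object as result1, result3); result3 = [9, 6, 1] (same object as result1, result2)
`print(result1)` → prints [9, 6, 1]
`print(result2)` → prints [9, 6, 1]
`print(result3)` → prints [9, 6, 1]
`print(result1 is result2)` → prints True

Answer:
[9, 6, 1]
[9, 6, 1]
[9, 6, 1]
True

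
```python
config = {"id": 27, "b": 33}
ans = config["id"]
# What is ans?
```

Trace:
`config = {"id": 27, "b": 33}` → config = {'id': 27, 'b': 33}
`ans = config["id"]` → ans = 27
So ans = 27

Answer: 27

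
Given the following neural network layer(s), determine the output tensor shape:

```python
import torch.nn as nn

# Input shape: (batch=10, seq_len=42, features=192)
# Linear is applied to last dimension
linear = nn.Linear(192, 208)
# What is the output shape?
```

Input: (10, 42, 192) -> Output: (10, 42, 208)

Answer: (10, 42, 208)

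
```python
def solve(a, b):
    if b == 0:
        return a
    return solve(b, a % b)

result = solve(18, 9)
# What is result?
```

solve(18, 9) -> solve(9, 0) -> 9

Answer: 9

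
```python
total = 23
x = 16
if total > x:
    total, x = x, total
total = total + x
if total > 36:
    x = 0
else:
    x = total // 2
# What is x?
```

Trace:
`total = 23` → total = 23
`x = 16` → x = 16
`if total > x: ...` → total > x is True → total = 16; x = 23
`total = total + x` → total = 39
`if total > 36: ...` → total > 36 is True → x = 0
So x = 0

Answer: 0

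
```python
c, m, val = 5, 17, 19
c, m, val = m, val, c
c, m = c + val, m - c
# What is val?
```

Trace:
`c, m, val = 5, 17, 19` → c = 5; m = 17; val = 19
`c, m, val = m, val, c` → c = 17; m = 19; val = 5
`c, m = c + val, m - c` → c = 22; m = 2
So val = 5

Answer: 5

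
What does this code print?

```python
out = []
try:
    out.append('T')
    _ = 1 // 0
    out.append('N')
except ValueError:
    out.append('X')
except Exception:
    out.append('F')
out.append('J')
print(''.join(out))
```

Execution trace: 'T' (try body) → 'F' (except Exception) → 'J' (after the try/except). Output: TFJ

Answer: TFJ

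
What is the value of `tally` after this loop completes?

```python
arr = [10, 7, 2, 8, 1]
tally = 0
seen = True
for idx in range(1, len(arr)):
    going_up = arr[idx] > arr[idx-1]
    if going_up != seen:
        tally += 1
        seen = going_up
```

Count direction changes in [10, 7, 2, 8, 1]
`tally` takes the values: 0 → 1 → 2 → 3

Answer: 3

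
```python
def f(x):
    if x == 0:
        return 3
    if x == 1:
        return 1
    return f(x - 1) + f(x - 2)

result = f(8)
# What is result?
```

Build up from base cases: f(0)=3, f(1)=1, f(2)=4, f(3)=5, f(4)=9, f(5)=14, f(6)=23, ..., f(8)=60

Answer: 60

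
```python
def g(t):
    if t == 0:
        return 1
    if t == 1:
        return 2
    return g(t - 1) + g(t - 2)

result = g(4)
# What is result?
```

Build up from base cases: g(0)=1, g(1)=2, g(2)=3, g(3)=5, g(4)=8

Answer: 8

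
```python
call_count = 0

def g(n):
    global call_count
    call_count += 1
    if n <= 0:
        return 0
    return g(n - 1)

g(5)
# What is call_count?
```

Linear recursion stepping by 1: 6 calls from n=5 down to ≤0.

Answer: 6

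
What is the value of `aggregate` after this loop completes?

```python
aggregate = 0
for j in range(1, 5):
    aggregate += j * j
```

Sum of squares 1² to 4² = 30
`aggregate` takes the values: 0 → 1 → 5 → 14 → 30

Answer: 30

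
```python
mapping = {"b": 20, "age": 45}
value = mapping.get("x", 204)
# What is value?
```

Trace:
`mapping = {"b": 20, "age": 45}` → mapping = {'b': 20, 'age': 45}
`value = mapping.get("x", 204)` → value = 204
So value = 204

Answer: 204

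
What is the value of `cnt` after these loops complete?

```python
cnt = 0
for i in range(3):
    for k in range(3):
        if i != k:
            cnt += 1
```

3² - 3 (exclude diagonal)
`cnt` takes the values: 0 → 1 → 2 → 3 → 4 → 5 → 6

Answer: 6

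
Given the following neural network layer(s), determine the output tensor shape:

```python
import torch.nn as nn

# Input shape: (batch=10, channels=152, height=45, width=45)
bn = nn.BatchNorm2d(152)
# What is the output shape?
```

Input: (10, 152, 45, 45) -> Output: (10, 152, 45, 45)

Answer: (10, 152, 45, 45)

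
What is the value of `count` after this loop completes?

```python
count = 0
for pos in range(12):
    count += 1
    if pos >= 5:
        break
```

Loop breaks when pos reaches 5, count is 6
`count` takes the values: 0 → 1 → 2 → 3 → 4 → 5 → 6

Answer: 6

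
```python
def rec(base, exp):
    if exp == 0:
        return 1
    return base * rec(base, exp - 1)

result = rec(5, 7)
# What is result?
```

rec(5, 7) = 5 * 5 * 5 * 5 * 5 * 5 * 5 = 78125

Answer: 78125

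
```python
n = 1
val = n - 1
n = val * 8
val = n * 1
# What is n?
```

Trace:
`n = 1` → n = 1
`val = n - 1` → val = 0
`n = val * 8` → n = 0
`val = n * 1` → val = 0
So n = 0

Answer: 0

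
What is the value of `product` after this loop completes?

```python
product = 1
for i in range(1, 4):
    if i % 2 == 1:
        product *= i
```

Product of odd numbers 1 to 3
`product` takes the values: 1 → 3

Answer: 3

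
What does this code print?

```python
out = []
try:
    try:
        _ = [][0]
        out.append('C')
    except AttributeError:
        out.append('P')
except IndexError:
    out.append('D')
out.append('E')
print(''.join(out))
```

Execution trace: 'D' (outer except IndexError) → 'E' (after the try/except). Output: DE

Answer: DE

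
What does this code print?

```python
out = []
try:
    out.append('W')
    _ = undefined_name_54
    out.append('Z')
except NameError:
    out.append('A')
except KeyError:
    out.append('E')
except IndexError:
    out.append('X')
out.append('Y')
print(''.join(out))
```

Execution trace: 'W' (try body) → 'A' (except NameError) → 'Y' (after the try/except). Output: WAY

Answer: WAY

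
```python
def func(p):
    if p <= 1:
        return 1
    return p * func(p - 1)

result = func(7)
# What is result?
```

func(7) = 7 * 6 * 5 * 4 * 3 * 2 * 1 = 5040

Answer: 5040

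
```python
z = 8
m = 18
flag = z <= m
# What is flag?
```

Trace:
`z = 8` → z = 8
`m = 18` → m = 18
`flag = z <= m` → flag = True
So flag = True

Answer: True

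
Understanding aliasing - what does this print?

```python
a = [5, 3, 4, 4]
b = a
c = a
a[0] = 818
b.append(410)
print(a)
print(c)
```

Key concept: multiple aliases.
Step by step:
`a = [5, 3, 4, 4]` → a = [5, 3, 4, 4]
`b = a` → b = [5, 3, 4, 4] (same object as a)
`c = a` → c = [5, 3, 4, 4] (same object as a, b)
`a[0] = 818` → a = [818, 3, 4, 4] (same object as b, c); b = [818, 3, 4, 4] (same object as a, c); c = [818, 3, 4, 4] (same object as a, b)
`b.append(410)` → a = [818, 3, 4, 4, 410] (same object as b, c); b = [818, 3, 4, 4, 410] (same object as a, c); c = [818, 3, 4, 4, 410] (same object as a, b)
`print(a)` → prints [818, 3, 4, 4, 410]
`print(c)` → prints [818, 3, 4, 4, 410]

Answer:
[818, 3, 4, 4, 410]
[818, 3, 4, 4, 410]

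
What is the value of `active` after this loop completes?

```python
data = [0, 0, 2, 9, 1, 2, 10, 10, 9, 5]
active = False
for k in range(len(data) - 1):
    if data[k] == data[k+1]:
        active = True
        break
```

Check consecutive duplicates in [0, 0, 2, 9, 1, 2, 10, 10, 9, 5]
`active` takes the values: False → True

Answer: True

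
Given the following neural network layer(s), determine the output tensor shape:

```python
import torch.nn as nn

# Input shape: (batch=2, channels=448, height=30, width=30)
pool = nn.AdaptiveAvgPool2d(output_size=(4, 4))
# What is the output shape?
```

Input: (2, 448, 30, 30) -> Output: (2, 448, 4, 4)

Answer: (2, 448, 4, 4)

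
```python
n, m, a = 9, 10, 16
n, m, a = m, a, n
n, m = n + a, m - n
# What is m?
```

Trace:
`n, m, a = 9, 10, 16` → n = 9; m = 10; a = 16
`n, m, a = m, a, n` → n = 10; m = 16; a = 9
`n, m = n + a, m - n` → n = 19; m = 6
So m = 6

Answer: 6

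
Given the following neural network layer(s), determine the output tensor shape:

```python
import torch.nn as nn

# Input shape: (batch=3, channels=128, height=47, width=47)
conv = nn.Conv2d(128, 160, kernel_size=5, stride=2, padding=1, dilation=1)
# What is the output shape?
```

Input: (3, 128, 47, 47) -> Output: (3, 160, 23, 23)

Answer: (3, 160, 23, 23)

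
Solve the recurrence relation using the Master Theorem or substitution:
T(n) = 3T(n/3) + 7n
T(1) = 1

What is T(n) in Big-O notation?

By Master Theorem: a=3, b=3, f(n)=7n. Since log_3(3) = 1 and f(n) = Θ(n^1), Case 2 applies. T(n) = O(n log n).

Answer: O(n log n)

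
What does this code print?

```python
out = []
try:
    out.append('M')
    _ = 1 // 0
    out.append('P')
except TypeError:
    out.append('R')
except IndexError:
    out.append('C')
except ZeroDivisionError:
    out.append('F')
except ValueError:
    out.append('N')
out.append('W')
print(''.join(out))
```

Execution trace: 'M' (try body) → 'F' (except ZeroDivisionError) → 'W' (after the try/except). Output: MFW

Answer: MFW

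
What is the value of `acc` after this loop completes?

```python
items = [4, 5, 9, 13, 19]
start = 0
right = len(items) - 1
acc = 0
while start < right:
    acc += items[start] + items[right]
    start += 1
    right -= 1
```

Sum of pairs from ends
`acc` takes the values: 0 → 23 → 41

Answer: 41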